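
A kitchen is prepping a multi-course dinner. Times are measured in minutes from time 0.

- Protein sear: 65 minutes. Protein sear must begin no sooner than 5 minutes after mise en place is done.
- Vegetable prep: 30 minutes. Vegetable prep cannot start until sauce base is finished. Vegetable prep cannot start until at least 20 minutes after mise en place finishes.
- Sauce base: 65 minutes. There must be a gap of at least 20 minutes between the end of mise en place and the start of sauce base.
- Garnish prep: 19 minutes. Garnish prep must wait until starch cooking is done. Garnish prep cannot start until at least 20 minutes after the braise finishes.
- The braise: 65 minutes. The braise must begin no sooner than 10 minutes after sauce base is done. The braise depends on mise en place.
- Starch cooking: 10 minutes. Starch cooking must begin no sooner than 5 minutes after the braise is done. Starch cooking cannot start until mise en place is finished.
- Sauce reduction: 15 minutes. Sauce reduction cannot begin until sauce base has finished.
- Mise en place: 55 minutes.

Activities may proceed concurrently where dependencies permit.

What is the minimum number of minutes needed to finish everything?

254

Mise en place has no prerequisites, so it starts at minute 0 and finishes at minute 55.
Protein sear cannot begin until mise en place (finishes minute 55, plus 5-minute gap → minute 60). It runs from minute 60 to 60 + 65 = minute 125.
Sauce base waits on mise en place (finishes minute 55, plus 20-minute gap → minute 75), so it starts at minute 75 and finishes at 75 + 65 = minute 140.
After sauce base (finishes minute 140), sauce reduction can start at minute 140 and finishes at minute 155.
For vegetable prep: sauce base (finishes minute 140); mise en place (finishes minute 55, plus 20-minute gap → minute 75). Taking the maximum gives a start of minute 140, and it finishes at 140 + 30 = minute 170.
The braise cannot start until sauce base (finishes minute 140, plus 10-minute gap → minute 150); mise en place (finishes minute 55). The controlling bound is minute 150, so the braise finishes at 150 + 65 = minute 215.
Starch cooking cannot start until the braise (finishes minute 215, plus 5-minute gap → minute 220); mise en place (finishes minute 55). The controlling bound is minute 220, so starch cooking finishes at 220 + 10 = minute 230.
Garnish prep needs all of starch cooking (finishes minute 230); the braise (finishes minute 215, plus 20-minute gap → minute 235). That puts its earliest start at minute 235; it finishes at 235 + 19 = minute 254.
All tasks are finished once the last one completes. Finish times: Mise en place at 55, Sauce base at 140, The braise at 215, Protein sear at 125, Vegetable prep at 170, Sauce reduction at 155, Starch cooking at 230, Garnish prep at 254. The latest is minute 254.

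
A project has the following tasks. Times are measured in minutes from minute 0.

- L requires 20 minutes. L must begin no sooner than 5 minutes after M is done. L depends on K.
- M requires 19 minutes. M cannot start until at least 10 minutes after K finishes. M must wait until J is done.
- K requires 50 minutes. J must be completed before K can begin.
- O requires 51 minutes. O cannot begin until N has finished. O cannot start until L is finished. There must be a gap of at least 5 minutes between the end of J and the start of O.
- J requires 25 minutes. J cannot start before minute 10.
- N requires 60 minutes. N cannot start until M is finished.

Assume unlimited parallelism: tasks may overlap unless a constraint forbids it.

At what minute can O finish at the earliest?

J cannot begin until its own release at minute 10. It runs from minute 10 to 10 + 25 = minute 35.
K cannot begin until J (finishes minute 35). It runs from minute 35 to 35 + 50 = minute 85.
For M: K (finishes minute 85, plus 10-minute gap → minute 95); J (finishes minute 35). Taking the maximum gives a start of minute 95, and it finishes at 95 + 19 = minute 114.
After M (finishes minute 114), N can start at minute 114 and finishes at minute 174.
L has to wait for M (finishes minute 114, plus 5-minute gap → minute 119); K (finishes minute 85). The latest of these is minute 119, so L runs minute 119 to 119 + 20 = minute 139.
O needs all of N (finishes minute 174); L (finishes minute 139); J (finishes minute 35, plus 5-minute gap → minute 40). That puts its earliest start at minute 174; it finishes at 174 + 51 = minute 225.

225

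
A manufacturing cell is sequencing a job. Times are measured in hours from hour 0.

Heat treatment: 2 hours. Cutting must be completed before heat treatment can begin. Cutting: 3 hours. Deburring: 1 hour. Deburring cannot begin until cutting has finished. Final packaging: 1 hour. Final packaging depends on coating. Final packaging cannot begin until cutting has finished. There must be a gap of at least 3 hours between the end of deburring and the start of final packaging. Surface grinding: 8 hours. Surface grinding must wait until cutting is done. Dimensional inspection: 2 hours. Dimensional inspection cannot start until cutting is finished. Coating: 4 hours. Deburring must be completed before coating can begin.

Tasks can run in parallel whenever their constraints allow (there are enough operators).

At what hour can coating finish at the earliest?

8

Cutting has no prerequisites, so it starts at hour 0 and finishes at hour 3.
Deburring waits on cutting (finishes hour 3), so it starts at hour 3 and finishes at 3 + 1 = hour 4.
Coating waits on deburring (finishes hour 4), so it starts at hour 4 and finishes at 4 + 4 = hour 8.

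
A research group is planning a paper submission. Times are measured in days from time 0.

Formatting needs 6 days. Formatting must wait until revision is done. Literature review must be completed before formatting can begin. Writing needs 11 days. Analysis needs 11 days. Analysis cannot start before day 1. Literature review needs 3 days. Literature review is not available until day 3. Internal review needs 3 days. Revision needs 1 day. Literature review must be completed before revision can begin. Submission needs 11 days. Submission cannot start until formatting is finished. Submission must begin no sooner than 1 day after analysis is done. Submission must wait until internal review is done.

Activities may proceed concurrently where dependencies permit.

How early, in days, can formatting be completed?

13

Literature review waits on its own release at day 3, so it starts at day 3 and finishes at 3 + 3 = day 6.
After literature review (finishes day 6), revision can start at day 6 and finishes at day 7.
Formatting has to wait for revision (finishes day 7); literature review (finishes day 6). The latest of these is day 7, so formatting runs day 7 to 7 + 6 = day 13.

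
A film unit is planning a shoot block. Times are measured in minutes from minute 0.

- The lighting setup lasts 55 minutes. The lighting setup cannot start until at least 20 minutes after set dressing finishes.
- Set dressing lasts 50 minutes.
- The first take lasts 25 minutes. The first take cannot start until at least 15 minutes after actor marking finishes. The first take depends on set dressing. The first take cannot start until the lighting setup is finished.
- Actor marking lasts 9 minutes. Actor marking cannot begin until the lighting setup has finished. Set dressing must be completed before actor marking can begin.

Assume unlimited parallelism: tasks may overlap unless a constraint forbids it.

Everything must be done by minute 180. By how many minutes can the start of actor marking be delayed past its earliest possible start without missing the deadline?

6

Nothing blocks set dressing, so it runs from minute 0 to minute 50.
The lighting setup cannot begin until set dressing (finishes minute 50, plus 20-minute gap → minute 70). It runs from minute 70 to 70 + 55 = minute 125.
Actor marking has to wait for the lighting setup (finishes minute 125); set dressing (finishes minute 50). The latest of these is minute 125, so actor marking runs minute 125 to 125 + 9 = minute 134.

Working backward from the deadline:
To finish by minute 180, the first take (duration 25) must start no later than minute 155.
Since the first take (must start by minute 155, minus 15-minute gap → minute 140) depends on it, actor marking must finish by minute 140. Backing off its 9-minute duration gives a latest start of minute 131.
So actor marking can start as early as minute 125 and as late as minute 131, giving 131 − 125 = 6 minutes of slack.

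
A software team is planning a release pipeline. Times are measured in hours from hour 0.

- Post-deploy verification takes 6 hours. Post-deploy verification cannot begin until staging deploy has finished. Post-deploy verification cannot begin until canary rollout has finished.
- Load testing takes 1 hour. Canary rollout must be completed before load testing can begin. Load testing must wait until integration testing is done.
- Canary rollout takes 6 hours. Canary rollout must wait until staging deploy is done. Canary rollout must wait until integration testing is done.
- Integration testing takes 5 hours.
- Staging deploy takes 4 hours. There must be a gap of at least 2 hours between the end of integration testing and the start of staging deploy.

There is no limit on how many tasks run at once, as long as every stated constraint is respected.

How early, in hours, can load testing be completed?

18

Integration testing can start immediately at hour 0; it finishes at hour 5.
After integration testing (finishes hour 5, plus 2-hour gap → hour 7), staging deploy can start at hour 7 and finishes at hour 11.
Canary rollout cannot start until staging deploy (finishes hour 11); integration testing (finishes hour 5). The controlling bound is hour 11, so canary rollout finishes at 11 + 6 = hour 17.
Load testing needs all of canary rollout (finishes hour 17); integration testing (finishes hour 5). That puts its earliest start at hour 17; it finishes at 17 + 1 = hour 18.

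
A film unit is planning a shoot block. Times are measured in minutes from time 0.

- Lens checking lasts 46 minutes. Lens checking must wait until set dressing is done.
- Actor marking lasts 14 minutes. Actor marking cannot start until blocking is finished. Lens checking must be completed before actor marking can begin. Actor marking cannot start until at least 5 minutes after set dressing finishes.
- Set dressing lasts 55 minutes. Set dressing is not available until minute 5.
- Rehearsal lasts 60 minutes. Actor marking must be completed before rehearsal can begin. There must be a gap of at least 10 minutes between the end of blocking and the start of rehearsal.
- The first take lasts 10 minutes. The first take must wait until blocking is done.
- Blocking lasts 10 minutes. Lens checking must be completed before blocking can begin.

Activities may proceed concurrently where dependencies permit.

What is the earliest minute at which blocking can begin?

After its own release at minute 5, set dressing can start at minute 5 and finishes at minute 60.
Lens checking cannot begin until set dressing (finishes minute 60). It runs from minute 60 to 60 + 46 = minute 106.
Blocking waits on lens checking (finishes minute 106), so the earliest it can start is minute 106.

106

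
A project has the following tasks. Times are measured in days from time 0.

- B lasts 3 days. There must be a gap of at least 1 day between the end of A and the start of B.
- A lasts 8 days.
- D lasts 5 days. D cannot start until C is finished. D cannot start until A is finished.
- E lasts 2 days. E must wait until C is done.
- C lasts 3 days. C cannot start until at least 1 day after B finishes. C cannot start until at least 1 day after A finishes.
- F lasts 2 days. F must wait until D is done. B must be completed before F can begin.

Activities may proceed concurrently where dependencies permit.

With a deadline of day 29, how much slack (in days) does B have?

A can start immediately at day 0; it finishes at day 8.
After A (finishes day 8, plus 1-day gap → day 9), B can start at day 9 and finishes at day 12.

Working backward from the deadline:
F must finish by day 29; it takes 2 days, so it must start by 29 − 2 = day 27.
D must finish before F (must start by day 27). With a 5-day duration, D must start by 27 − 5 = day 22.
To finish by day 29, E (duration 2) must start no later than day 27.
For C: D (must start by day 22); E (must start by day 27). The most restrictive is day 22; with a 3-day duration, C must start by day 19.
B has several dependents: C (must start by day 19, minus 1-day gap → day 18); F (must start by day 27). The earliest of those limits is day 18, so B must start by 18 − 3 = day 15.
So B can start as early as day 9 and as late as day 15, giving 15 − 9 = 6 days of slack.

6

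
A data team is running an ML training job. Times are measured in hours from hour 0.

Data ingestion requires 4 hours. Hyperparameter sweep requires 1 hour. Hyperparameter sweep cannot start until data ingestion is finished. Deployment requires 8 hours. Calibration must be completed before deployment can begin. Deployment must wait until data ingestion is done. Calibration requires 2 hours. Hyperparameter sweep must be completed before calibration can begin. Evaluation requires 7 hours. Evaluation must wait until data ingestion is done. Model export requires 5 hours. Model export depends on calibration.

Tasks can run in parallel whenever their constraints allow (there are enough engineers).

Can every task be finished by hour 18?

Data ingestion has no prerequisites, so it starts at hour 0 and finishes at hour 4.
After data ingestion (finishes hour 4), evaluation can start at hour 4 and finishes at hour 11.
After data ingestion (finishes hour 4), hyperparameter sweep can start at hour 4 and finishes at hour 5.
After hyperparameter sweep (finishes hour 5), calibration can start at hour 5 and finishes at hour 7.
Deployment cannot start until calibration (finishes hour 7); data ingestion (finishes hour 4). The controlling bound is hour 7, so deployment finishes at 7 + 8 = hour 15.
Model export waits on calibration (finishes hour 7), so it starts at hour 7 and finishes at 7 + 5 = hour 12.
Every task is finished by hour 15, which is no later than the deadline of 18, so the schedule is feasible.

Yes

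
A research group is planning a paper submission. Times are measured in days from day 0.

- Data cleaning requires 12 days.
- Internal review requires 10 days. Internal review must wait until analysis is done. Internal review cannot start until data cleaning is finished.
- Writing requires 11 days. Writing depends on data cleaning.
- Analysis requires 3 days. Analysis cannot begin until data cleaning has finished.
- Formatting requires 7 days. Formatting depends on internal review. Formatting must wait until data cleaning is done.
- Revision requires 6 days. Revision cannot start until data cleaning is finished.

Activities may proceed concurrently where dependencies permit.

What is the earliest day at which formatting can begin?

25

Data cleaning can start immediately at day 0; it finishes at day 12.
After data cleaning (finishes day 12), analysis can start at day 12 and finishes at day 15.
Internal review has to wait for analysis (finishes day 15); data cleaning (finishes day 12). The latest of these is day 15, so internal review runs day 15 to 15 + 10 = day 25.
Formatting waits on internal review (finishes day 25); data cleaning (finishes day 12). The latest of these is day 25, which is the earliest formatting can start.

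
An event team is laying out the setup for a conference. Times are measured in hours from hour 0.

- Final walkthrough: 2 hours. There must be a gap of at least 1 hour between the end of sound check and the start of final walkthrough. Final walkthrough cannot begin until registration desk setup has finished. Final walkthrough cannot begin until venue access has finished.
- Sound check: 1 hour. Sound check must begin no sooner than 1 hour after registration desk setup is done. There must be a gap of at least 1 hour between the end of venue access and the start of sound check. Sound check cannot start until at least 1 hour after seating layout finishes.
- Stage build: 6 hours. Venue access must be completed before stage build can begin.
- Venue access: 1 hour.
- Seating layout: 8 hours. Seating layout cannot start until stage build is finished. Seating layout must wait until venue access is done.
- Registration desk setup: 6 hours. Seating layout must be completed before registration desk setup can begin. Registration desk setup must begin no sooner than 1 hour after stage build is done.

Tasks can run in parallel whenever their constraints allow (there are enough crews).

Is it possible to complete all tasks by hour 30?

Venue access can start immediately at hour 0; it finishes at hour 1.
Stage build cannot begin until venue access (finishes hour 1). It runs from hour 1 to 1 + 6 = hour 7.
For seating layout: stage build (finishes hour 7); venue access (finishes hour 1). Taking the maximum gives a start of hour 7, and it finishes at 7 + 8 = hour 15.
Registration desk setup has to wait for seating layout (finishes hour 15); stage build (finishes hour 7, plus 1-hour gap → hour 8). The latest of these is hour 15, so registration desk setup runs hour 15 to 15 + 6 = hour 21.
For sound check: registration desk setup (finishes hour 21, plus 1-hour gap → hour 22); venue access (finishes hour 1, plus 1-hour gap → hour 2); seating layout (finishes hour 15, plus 1-hour gap → hour 16). Taking the maximum gives a start of hour 22, and it finishes at 22 + 1 = hour 23.
For final walkthrough: sound check (finishes hour 23, plus 1-hour gap → hour 24); registration desk setup (finishes hour 21); venue access (finishes hour 1). Taking the maximum gives a start of hour 24, and it finishes at 24 + 2 = hour 26.
Every task is finished by hour 26, which is no later than the deadline of 30, so the schedule is feasible.

Yes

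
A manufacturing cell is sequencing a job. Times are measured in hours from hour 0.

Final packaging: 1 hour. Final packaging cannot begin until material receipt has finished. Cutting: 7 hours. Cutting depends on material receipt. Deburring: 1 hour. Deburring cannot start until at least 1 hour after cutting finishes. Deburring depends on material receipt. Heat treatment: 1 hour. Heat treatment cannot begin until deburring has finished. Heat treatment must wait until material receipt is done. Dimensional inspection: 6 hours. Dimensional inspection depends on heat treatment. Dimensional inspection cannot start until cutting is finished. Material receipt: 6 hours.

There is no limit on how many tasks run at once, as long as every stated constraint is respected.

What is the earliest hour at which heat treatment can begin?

Nothing blocks material receipt, so it runs from hour 0 to hour 6.
Cutting cannot begin until material receipt (finishes hour 6). It runs from hour 6 to 6 + 7 = hour 13.
For deburring: cutting (finishes hour 13, plus 1-hour gap → hour 14); material receipt (finishes hour 6). Taking the maximum gives a start of hour 14, and it finishes at 14 + 1 = hour 15.
Heat treatment waits on deburring (finishes hour 15); material receipt (finishes hour 6). The latest of these is hour 15, which is the earliest heat treatment can start.

15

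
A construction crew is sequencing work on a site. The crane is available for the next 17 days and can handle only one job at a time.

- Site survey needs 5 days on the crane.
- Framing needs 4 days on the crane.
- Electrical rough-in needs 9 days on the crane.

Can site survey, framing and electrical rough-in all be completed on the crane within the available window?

No

Running back to back, the jobs need 5 + 4 + 9 = 18 days on the crane.
Since 18 > 17, they cannot all fit.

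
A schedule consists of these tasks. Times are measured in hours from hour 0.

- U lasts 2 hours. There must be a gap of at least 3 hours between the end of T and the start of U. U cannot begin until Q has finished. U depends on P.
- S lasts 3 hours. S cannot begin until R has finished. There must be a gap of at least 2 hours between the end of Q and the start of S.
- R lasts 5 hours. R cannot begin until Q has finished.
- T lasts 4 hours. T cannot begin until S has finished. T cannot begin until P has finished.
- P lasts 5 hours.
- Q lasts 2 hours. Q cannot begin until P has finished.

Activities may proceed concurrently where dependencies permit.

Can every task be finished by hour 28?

Nothing blocks P, so it runs from hour 0 to hour 5.
Q waits on P (finishes hour 5), so it starts at hour 5 and finishes at 5 + 2 = hour 7.
R waits on Q (finishes hour 7), so it starts at hour 7 and finishes at 7 + 5 = hour 12.
For S: R (finishes hour 12); Q (finishes hour 7, plus 2-hour gap → hour 9). Taking the maximum gives a start of hour 12, and it finishes at 12 + 3 = hour 15.
T needs all of S (finishes hour 15); P (finishes hour 5). That puts its earliest start at hour 15; it finishes at 15 + 4 = hour 19.
U needs all of T (finishes hour 19, plus 3-hour gap → hour 22); Q (finishes hour 7); P (finishes hour 5). That puts its earliest start at hour 22; it finishes at 22 + 2 = hour 24.
Every task is finished by hour 24, which is no later than the deadline of 28, so the schedule is feasible.

Yes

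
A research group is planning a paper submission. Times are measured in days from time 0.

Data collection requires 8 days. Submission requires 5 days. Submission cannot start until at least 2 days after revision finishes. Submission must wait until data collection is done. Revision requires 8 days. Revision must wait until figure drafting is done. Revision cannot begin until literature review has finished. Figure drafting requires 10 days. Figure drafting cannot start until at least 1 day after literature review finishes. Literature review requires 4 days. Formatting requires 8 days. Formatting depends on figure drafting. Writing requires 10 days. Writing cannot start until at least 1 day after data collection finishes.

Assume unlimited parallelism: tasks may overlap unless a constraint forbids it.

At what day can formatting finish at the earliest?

23

Literature review can start immediately at day 0; it finishes at day 4.
After literature review (finishes day 4, plus 1-day gap → day 5), figure drafting can start at day 5 and finishes at day 15.
Formatting cannot begin until figure drafting (finishes day 15). It runs from day 15 to 15 + 8 = day 23.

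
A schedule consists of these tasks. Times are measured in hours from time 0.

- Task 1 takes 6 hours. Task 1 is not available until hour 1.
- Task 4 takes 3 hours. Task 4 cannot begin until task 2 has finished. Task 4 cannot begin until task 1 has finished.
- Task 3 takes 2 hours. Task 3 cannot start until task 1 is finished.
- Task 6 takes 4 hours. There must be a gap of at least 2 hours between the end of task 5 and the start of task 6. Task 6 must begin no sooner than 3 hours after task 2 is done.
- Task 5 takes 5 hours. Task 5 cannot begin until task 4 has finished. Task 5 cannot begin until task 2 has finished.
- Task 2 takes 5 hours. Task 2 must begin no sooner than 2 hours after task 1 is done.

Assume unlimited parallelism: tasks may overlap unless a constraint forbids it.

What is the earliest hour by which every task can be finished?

After its own release at hour 1, task 1 can start at hour 1 and finishes at hour 7.
After task 1 (finishes hour 7), task 3 can start at hour 7 and finishes at hour 9.
Task 2 cannot begin until task 1 (finishes hour 7, plus 2-hour gap → hour 9). It runs from hour 9 to 9 + 5 = hour 14.
Task 4 cannot start until task 2 (finishes hour 14); task 1 (finishes hour 7). The controlling bound is hour 14, so task 4 finishes at 14 + 3 = hour 17.
For task 5: task 4 (finishes hour 17); task 2 (finishes hour 14). Taking the maximum gives a start of hour 17, and it finishes at 17 + 5 = hour 22.
Task 6 needs all of task 5 (finishes hour 22, plus 2-hour gap → hour 24); task 2 (finishes hour 14, plus 3-hour gap → hour 17). That puts its earliest start at hour 24; it finishes at 24 + 4 = hour 28.
All tasks are finished once the last one completes. Finish times: Task 1 at 7, Task 2 at 14, Task 3 at 9, Task 4 at 17, Task 5 at 22, Task 6 at 28. The latest is hour 28.

28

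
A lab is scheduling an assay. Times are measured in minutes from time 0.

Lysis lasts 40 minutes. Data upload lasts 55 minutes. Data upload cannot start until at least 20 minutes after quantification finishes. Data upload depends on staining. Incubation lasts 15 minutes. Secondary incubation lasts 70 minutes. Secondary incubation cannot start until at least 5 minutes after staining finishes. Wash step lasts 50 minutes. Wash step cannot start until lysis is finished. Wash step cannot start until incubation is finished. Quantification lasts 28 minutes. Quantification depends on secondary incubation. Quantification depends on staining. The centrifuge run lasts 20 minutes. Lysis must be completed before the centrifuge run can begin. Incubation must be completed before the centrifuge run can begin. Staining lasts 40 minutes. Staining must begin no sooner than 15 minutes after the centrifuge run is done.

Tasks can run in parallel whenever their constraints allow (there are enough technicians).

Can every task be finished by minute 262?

Nothing blocks incubation, so it runs from minute 0 to minute 15.
Lysis has no prerequisites, so it starts at minute 0 and finishes at minute 40.
Wash step has to wait for lysis (finishes minute 40); incubation (finishes minute 15). The latest of these is minute 40, so wash step runs minute 40 to 40 + 50 = minute 90.
The centrifuge run needs all of lysis (finishes minute 40); incubation (finishes minute 15). That puts its earliest start at minute 40; it finishes at 40 + 20 = minute 60.
After the centrifuge run (finishes minute 60, plus 15-minute gap → minute 75), staining can start at minute 75 and finishes at minute 115.
Secondary incubation cannot begin until staining (finishes minute 115, plus 5-minute gap → minute 120). It runs from minute 120 to 120 + 70 = minute 190.
Quantification needs all of secondary incubation (finishes minute 190); staining (finishes minute 115). That puts its earliest start at minute 190; it finishes at 190 + 28 = minute 218.
Data upload needs all of quantification (finishes minute 218, plus 20-minute gap → minute 238); staining (finishes minute 115). That puts its earliest start at minute 238; it finishes at 238 + 55 = minute 293.
The earliest everything can be done is minute 293, which is after the deadline of 262, so it is not possible.

No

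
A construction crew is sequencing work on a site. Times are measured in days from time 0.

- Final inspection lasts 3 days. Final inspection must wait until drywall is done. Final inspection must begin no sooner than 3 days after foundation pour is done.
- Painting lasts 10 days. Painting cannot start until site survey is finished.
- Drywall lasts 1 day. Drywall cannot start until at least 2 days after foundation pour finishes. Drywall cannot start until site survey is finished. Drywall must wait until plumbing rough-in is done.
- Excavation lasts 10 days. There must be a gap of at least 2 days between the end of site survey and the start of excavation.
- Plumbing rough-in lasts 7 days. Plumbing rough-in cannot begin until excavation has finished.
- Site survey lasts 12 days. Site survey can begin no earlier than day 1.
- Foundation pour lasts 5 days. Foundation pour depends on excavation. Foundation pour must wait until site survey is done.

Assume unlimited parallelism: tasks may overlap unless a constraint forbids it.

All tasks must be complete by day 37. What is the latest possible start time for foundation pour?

Final inspection has no dependents, so it just needs to finish by day 37. Starting by 37 − 3 = day 34 achieves that.
Drywall must finish before final inspection (must start by day 34). With a 1-day duration, drywall must start by 34 − 1 = day 33.
Foundation pour feeds drywall (must start by day 33, minus 2-day gap → day 31); final inspection (must start by day 34, minus 3-day gap → day 31). Taking the minimum, foundation pour must finish by day 31 and start by 31 − 5 = day 26.

26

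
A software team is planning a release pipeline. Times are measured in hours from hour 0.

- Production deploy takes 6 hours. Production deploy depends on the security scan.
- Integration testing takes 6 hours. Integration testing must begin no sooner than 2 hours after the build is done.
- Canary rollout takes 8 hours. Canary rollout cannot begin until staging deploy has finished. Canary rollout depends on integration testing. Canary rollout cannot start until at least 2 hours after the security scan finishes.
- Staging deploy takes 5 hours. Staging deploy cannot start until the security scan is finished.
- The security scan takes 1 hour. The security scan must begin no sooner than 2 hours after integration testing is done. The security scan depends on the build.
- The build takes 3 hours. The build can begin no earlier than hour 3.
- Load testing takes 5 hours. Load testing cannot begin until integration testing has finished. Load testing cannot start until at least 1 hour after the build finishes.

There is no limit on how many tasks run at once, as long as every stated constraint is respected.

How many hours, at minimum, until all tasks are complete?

The build waits on its own release at hour 3, so it starts at hour 3 and finishes at 3 + 3 = hour 6.
After the build (finishes hour 6, plus 2-hour gap → hour 8), integration testing can start at hour 8 and finishes at hour 14.
For load testing: integration testing (finishes hour 14); the build (finishes hour 6, plus 1-hour gap → hour 7). Taking the maximum gives a start of hour 14, and it finishes at 14 + 5 = hour 19.
For the security scan: integration testing (finishes hour 14, plus 2-hour gap → hour 16); the build (finishes hour 6). Taking the maximum gives a start of hour 16, and it finishes at 16 + 1 = hour 17.
After the security scan (finishes hour 17), production deploy can start at hour 17 and finishes at hour 23.
After the security scan (finishes hour 17), staging deploy can start at hour 17 and finishes at hour 22.
For canary rollout: staging deploy (finishes hour 22); integration testing (finishes hour 14); the security scan (finishes hour 17, plus 2-hour gap → hour 19). Taking the maximum gives a start of hour 22, and it finishes at 22 + 8 = hour 30.
All tasks are finished once the last one completes. Finish times: The build at 6, Integration testing at 14, The security scan at 17, Staging deploy at 22, Canary rollout at 30, Load testing at 19, Production deploy at 23. The latest is hour 30.

30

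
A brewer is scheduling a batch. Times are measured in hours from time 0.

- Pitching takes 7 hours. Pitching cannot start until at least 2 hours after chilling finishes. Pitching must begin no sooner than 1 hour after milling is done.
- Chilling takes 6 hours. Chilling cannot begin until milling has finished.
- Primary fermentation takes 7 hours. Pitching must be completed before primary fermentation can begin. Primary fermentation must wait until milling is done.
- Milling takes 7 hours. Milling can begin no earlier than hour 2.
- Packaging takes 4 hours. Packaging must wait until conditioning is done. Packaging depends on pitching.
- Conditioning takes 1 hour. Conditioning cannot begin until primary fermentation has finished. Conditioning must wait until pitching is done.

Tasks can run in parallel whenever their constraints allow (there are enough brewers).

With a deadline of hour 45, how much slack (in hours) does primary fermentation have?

9

Milling waits on its own release at hour 2, so it starts at hour 2 and finishes at 2 + 7 = hour 9.
After milling (finishes hour 9), chilling can start at hour 9 and finishes at hour 15.
Pitching cannot start until chilling (finishes hour 15, plus 2-hour gap → hour 17); milling (finishes hour 9, plus 1-hour gap → hour 10). The controlling bound is hour 17, so pitching finishes at 17 + 7 = hour 24.
For primary fermentation: pitching (finishes hour 24); milling (finishes hour 9). Taking the maximum gives a start of hour 24, and it finishes at 24 + 7 = hour 31.

Working backward from the deadline:
Nothing follows packaging; the deadline of hour 45 is its only limit. It must start by 45 − 4 = hour 41.
Conditioning feeds into packaging (must start by hour 41); so conditioning must finish by hour 41 and therefore start by hour 40.
Since conditioning (must start by hour 40) depends on it, primary fermentation must finish by hour 40. Backing off its 7-hour duration gives a latest start of hour 33.
So primary fermentation can start as early as hour 24 and as late as hour 33, giving 33 − 24 = 9 hours of slack.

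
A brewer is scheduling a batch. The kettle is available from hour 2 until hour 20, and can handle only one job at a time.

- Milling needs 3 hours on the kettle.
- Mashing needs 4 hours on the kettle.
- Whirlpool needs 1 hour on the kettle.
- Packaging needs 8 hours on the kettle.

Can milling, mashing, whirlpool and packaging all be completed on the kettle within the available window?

The kettle window is 20 − 2 = 18 hours.
Running back to back, the jobs need 3 + 4 + 1 + 8 = 16 hours on the kettle.
Since 16 ≤ 18, they fit within the window.

Yes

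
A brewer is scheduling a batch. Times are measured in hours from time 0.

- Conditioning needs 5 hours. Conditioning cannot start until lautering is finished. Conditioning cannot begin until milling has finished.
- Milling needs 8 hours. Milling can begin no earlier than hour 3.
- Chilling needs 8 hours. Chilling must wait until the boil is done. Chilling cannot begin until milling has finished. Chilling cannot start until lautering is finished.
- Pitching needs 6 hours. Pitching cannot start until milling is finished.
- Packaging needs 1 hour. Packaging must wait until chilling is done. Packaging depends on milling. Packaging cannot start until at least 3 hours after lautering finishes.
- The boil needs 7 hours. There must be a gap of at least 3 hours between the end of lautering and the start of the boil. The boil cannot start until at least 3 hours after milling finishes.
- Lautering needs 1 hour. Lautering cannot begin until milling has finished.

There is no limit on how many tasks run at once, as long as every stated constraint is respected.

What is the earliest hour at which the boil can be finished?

Milling cannot begin until its own release at hour 3. It runs from hour 3 to 3 + 8 = hour 11.
After milling (finishes hour 11), lautering can start at hour 11 and finishes at hour 12.
The boil has to wait for lautering (finishes hour 12, plus 3-hour gap → hour 15); milling (finishes hour 11, plus 3-hour gap → hour 14). The latest of these is hour 15, so the boil runs hour 15 to 15 + 7 = hour 22.

22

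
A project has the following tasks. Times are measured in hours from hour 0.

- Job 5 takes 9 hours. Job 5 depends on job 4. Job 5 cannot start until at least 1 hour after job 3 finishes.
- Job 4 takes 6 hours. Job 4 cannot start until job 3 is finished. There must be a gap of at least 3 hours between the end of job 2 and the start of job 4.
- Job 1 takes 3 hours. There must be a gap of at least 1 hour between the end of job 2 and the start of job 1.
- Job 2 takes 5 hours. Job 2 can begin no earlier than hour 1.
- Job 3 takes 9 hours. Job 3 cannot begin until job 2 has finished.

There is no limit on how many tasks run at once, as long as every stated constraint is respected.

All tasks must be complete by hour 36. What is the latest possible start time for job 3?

Nothing follows job 5; the deadline of hour 36 is its only limit. It must start by 36 − 9 = hour 27.
Job 4 must finish before job 5 (must start by hour 27). With a 6-hour duration, job 4 must start by 27 − 6 = hour 21.
Job 3 must finish in time for job 4 (must start by hour 21); job 5 (must start by hour 27, minus 1-hour gap → hour 26). The tightest is hour 21, so job 3 must start by 21 − 9 = hour 12.

12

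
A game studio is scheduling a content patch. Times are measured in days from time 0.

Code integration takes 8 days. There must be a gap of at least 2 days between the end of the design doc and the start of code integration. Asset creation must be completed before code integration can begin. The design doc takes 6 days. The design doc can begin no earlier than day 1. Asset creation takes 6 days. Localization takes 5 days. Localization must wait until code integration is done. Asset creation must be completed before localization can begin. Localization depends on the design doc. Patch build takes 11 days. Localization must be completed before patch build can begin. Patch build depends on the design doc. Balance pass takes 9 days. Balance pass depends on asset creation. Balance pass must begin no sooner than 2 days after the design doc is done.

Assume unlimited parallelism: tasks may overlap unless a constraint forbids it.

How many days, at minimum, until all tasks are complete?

Nothing blocks asset creation, so it runs from day 0 to day 6.
The design doc waits on its own release at day 1, so it starts at day 1 and finishes at 1 + 6 = day 7.
Balance pass needs all of asset creation (finishes day 6); the design doc (finishes day 7, plus 2-day gap → day 9). That puts its earliest start at day 9; it finishes at 9 + 9 = day 18.
Code integration cannot start until the design doc (finishes day 7, plus 2-day gap → day 9); asset creation (finishes day 6). The controlling bound is day 9, so code integration finishes at 9 + 8 = day 17.
Localization has to wait for code integration (finishes day 17); asset creation (finishes day 6); the design doc (finishes day 7). The latest of these is day 17, so localization runs day 17 to 17 + 5 = day 22.
Patch build cannot start until localization (finishes day 22); the design doc (finishes day 7). The controlling bound is day 22, so patch build finishes at 22 + 11 = day 33.
All tasks are finished once the last one completes. Finish times: The design doc at 7, Asset creation at 6, Code integration at 17, Balance pass at 18, Localization at 22, Patch build at 33. The latest is day 33.

33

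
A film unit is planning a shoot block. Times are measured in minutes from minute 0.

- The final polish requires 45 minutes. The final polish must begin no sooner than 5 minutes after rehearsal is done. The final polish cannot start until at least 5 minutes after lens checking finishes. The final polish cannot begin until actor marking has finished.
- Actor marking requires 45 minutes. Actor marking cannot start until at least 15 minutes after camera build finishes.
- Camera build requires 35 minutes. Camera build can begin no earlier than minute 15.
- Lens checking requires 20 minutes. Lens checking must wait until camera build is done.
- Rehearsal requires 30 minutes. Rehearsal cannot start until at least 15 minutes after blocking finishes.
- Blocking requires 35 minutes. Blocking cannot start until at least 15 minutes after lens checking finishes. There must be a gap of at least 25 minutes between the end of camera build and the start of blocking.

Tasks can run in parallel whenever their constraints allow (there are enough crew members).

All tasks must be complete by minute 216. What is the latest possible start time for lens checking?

The final polish must finish by minute 216; it takes 45 minutes, so it must start by 216 − 45 = minute 171.
Rehearsal must finish before the final polish (must start by minute 171, minus 5-minute gap → minute 166). With a 30-minute duration, rehearsal must start by 166 − 30 = minute 136.
Blocking must finish before rehearsal (must start by minute 136, minus 15-minute gap → minute 121). With a 35-minute duration, blocking must start by 121 − 35 = minute 86.
Lens checking feeds blocking (must start by minute 86, minus 15-minute gap → minute 71); the final polish (must start by minute 171, minus 5-minute gap → minute 166). Taking the minimum, lens checking must finish by minute 71 and start by 71 − 20 = minute 51.

51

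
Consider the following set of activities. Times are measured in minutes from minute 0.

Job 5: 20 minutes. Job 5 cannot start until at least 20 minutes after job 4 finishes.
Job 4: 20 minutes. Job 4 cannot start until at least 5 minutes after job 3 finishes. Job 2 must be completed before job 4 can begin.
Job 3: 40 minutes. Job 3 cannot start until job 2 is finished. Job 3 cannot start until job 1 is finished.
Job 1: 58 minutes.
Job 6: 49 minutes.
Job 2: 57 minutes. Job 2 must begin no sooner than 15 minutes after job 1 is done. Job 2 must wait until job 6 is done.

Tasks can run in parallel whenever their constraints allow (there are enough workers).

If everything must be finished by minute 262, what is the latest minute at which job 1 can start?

Job 5 has no dependents, so it just needs to finish by minute 262. Starting by 262 − 20 = minute 242 achieves that.
Job 4 feeds into job 5 (must start by minute 242, minus 20-minute gap → minute 222); so job 4 must finish by minute 222 and therefore start by minute 202.
Job 3 has to be done before job 4 (must start by minute 202, minus 5-minute gap → minute 197). That means finishing by minute 197, i.e. starting by 197 − 40 = minute 157.
Job 2 must finish in time for job 3 (must start by minute 157); job 4 (must start by minute 202). The tightest is minute 157, so job 2 must start by 157 − 57 = minute 100.
Job 1 feeds job 2 (must start by minute 100, minus 15-minute gap → minute 85); job 3 (must start by minute 157). Taking the minimum, job 1 must finish by minute 85 and start by 85 − 58 = minute 27.

27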